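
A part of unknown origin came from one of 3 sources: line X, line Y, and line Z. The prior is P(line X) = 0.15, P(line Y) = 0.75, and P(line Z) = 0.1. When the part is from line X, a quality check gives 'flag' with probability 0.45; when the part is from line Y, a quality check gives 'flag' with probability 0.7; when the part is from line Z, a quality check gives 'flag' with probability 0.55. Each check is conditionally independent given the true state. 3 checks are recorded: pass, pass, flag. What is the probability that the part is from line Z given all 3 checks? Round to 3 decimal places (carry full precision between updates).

0.141

After 'pass': normaliser = 0.55·0.1500 + 0.3·0.7500 + 0.45·0.1000; P(line X) ≈ 0.2340, P(line Y) ≈ 0.6383, P(line Z) ≈ 0.1277
After 'pass': normaliser = 0.55·0.2340 + 0.3·0.6383 + 0.45·0.1277; P(line X) ≈ 0.3408, P(line Y) ≈ 0.5070, P(line Z) ≈ 0.1521
After 'flag': normaliser = 0.45·0.3408 + 0.7·0.5070 + 0.55·0.1521; P(line X) ≈ 0.2591, P(line Y) ≈ 0.5996, P(line Z) ≈ 0.1413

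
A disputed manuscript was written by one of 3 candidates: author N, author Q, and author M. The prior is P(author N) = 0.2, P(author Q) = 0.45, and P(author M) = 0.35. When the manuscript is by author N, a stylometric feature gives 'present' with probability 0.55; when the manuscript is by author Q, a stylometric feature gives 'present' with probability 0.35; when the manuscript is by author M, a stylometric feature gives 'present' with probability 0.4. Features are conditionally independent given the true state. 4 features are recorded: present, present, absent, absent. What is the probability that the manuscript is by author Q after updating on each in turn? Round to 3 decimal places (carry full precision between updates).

0.418

After 'present': normaliser = 0.55·0.2000 + 0.35·0.4500 + 0.4·0.3500; P(author N) ≈ 0.2699, P(author Q) ≈ 0.3865, P(author M) ≈ 0.3436
After 'present': normaliser = 0.55·0.2699 + 0.35·0.3865 + 0.4·0.3436; P(author N) ≈ 0.3525, P(author Q) ≈ 0.3212, P(author M) ≈ 0.3263
After 'absent': normaliser = 0.45·0.3525 + 0.65·0.3212 + 0.6·0.3263; P(author N) ≈ 0.2817, P(author Q) ≈ 0.3707, P(author M) ≈ 0.3476
After 'absent': normaliser = 0.45·0.2817 + 0.65·0.3707 + 0.6·0.3476; P(author N) ≈ 0.2199, P(author Q) ≈ 0.4181, P(author M) ≈ 0.3619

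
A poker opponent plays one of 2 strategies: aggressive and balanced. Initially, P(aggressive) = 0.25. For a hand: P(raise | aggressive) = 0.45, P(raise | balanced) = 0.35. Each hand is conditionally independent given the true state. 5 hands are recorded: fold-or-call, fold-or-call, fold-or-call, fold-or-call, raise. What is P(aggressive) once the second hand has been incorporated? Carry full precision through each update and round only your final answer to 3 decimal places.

After 'fold-or-call': P(aggressive) = 0.55·0.2500 / (0.55·0.2500 + 0.65·0.7500) ≈ 0.2200
After 'fold-or-call': P(aggressive) = 0.55·0.2200 / (0.55·0.2200 + 0.65·0.7800) ≈ 0.1927

0.193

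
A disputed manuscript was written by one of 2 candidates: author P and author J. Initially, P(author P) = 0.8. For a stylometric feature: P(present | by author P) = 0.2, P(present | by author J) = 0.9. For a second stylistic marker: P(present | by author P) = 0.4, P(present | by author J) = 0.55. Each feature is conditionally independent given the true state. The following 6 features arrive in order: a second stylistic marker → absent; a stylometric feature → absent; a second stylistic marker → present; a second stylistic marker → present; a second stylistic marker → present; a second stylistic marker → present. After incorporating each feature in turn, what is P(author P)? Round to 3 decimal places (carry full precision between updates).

After a second stylistic marker='absent': P(author P) = 0.6·0.8000 / (0.6·0.8000 + 0.45·0.2000) ≈ 0.8421
After a stylometric feature='absent': P(author P) = 0.8·0.8421 / (0.8·0.8421 + 0.1·0.1579) ≈ 0.9771
After a second stylistic marker='present': P(author P) = 0.4·0.9771 / (0.4·0.9771 + 0.55·0.0229) ≈ 0.9688
After a second stylistic marker='present': P(author P) = 0.4·0.9688 / (0.4·0.9688 + 0.55·0.0312) ≈ 0.9576
After a second stylistic marker='present': P(author P) = 0.4·0.9576 / (0.4·0.9576 + 0.55·0.0424) ≈ 0.9426
After a second stylistic marker='present': P(author P) = 0.4·0.9426 / (0.4·0.9426 + 0.55·0.0574) ≈ 0.9227

0.923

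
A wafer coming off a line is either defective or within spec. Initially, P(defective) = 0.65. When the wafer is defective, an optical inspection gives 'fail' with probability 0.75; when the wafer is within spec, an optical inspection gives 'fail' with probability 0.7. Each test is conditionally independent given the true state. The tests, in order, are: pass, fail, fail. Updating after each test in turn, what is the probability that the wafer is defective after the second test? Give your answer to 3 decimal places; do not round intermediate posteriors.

After 'pass': P(defective) = 0.25·0.6500 / (0.25·0.6500 + 0.3·0.3500) ≈ 0.6075
After 'fail': P(defective) = 0.75·0.6075 / (0.75·0.6075 + 0.7·0.3925) ≈ 0.6238

0.624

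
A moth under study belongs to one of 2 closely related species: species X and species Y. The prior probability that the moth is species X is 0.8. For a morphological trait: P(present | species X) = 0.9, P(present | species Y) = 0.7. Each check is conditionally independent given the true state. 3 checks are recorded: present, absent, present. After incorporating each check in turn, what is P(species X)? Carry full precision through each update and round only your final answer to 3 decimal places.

Each posterior becomes the prior for the next update.
After 'present': P(species X) = 0.9·0.8000 / (0.9·0.8000 + 0.7·0.2000) ≈ 0.8372
After 'absent': P(species X) = 0.1·0.8372 / (0.1·0.8372 + 0.3·0.1628) ≈ 0.6316
After 'present': P(species X) = 0.9·0.6316 / (0.9·0.6316 + 0.7·0.3684) ≈ 0.6879

0.688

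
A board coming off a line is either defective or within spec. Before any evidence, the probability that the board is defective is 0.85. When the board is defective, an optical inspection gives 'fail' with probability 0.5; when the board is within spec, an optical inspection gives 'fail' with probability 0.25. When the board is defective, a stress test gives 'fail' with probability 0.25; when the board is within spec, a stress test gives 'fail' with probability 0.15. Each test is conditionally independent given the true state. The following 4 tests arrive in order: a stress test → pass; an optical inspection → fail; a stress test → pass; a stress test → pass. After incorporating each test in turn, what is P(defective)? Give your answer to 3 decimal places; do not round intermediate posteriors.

0.886

After a stress test='pass': P(defective) = 0.75·0.8500 / (0.75·0.8500 + 0.85·0.1500) ≈ 0.8333
After an optical inspection='fail': P(defective) = 0.5·0.8333 / (0.5·0.8333 + 0.25·0.1667) ≈ 0.9091
After a stress test='pass': P(defective) = 0.75·0.9091 / (0.75·0.9091 + 0.85·0.0909) ≈ 0.8982
After a stress test='pass': P(defective) = 0.75·0.8982 / (0.75·0.8982 + 0.85·0.1018) ≈ 0.8862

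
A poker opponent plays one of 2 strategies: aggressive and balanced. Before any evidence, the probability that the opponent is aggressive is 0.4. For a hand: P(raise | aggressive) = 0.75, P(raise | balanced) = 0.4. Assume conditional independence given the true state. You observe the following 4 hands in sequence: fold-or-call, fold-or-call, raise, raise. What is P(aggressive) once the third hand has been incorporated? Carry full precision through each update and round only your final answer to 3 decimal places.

0.178

After 'fold-or-call': P(aggressive) = 0.25·0.4000 / (0.25·0.4000 + 0.6·0.6000) ≈ 0.2174
After 'fold-or-call': P(aggressive) = 0.25·0.2174 / (0.25·0.2174 + 0.6·0.7826) ≈ 0.1037
After 'raise': P(aggressive) = 0.75·0.1037 / (0.75·0.1037 + 0.4·0.8963) ≈ 0.1783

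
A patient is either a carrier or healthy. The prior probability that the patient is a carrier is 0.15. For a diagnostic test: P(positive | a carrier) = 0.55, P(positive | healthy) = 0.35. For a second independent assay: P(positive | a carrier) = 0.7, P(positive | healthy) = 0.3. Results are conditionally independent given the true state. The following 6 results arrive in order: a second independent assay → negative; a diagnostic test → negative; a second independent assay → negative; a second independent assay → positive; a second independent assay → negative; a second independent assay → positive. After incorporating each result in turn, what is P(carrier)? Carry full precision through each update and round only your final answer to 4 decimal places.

0.0498

After a second independent assay='negative': P(carrier) = 0.3·0.1500 / (0.3·0.1500 + 0.7·0.8500) ≈ 0.0703
After a diagnostic test='negative': P(carrier) = 0.45·0.0703 / (0.45·0.0703 + 0.65·0.9297) ≈ 0.0498
After a second independent assay='negative': P(carrier) = 0.3·0.0498 / (0.3·0.0498 + 0.7·0.9502) ≈ 0.0219
After a second independent assay='positive': P(carrier) = 0.7·0.0219 / (0.7·0.0219 + 0.3·0.9781) ≈ 0.0498
After a second independent assay='negative': P(carrier) = 0.3·0.0498 / (0.3·0.0498 + 0.7·0.9502) ≈ 0.0219
After a second independent assay='positive': P(carrier) = 0.7·0.0219 / (0.7·0.0219 + 0.3·0.9781) ≈ 0.0498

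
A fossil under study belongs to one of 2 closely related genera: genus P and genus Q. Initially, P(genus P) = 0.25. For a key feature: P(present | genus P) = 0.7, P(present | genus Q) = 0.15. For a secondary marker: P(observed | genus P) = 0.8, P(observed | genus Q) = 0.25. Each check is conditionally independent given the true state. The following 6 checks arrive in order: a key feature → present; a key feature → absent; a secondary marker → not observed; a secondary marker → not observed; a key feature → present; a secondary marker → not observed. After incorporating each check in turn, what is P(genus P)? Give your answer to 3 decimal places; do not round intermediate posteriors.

Each posterior becomes the prior for the next update.
After a key feature='present': P(genus P) = 0.7·0.2500 / (0.7·0.2500 + 0.15·0.7500) ≈ 0.6087
After a key feature='absent': P(genus P) = 0.3·0.6087 / (0.3·0.6087 + 0.85·0.3913) ≈ 0.3544
After a secondary marker='not observed': P(genus P) = 0.2·0.3544 / (0.2·0.3544 + 0.75·0.6456) ≈ 0.1277
After a secondary marker='not observed': P(genus P) = 0.2·0.1277 / (0.2·0.1277 + 0.75·0.8723) ≈ 0.0376
After a key feature='present': P(genus P) = 0.7·0.0376 / (0.7·0.0376 + 0.15·0.9624) ≈ 0.1541
After a secondary marker='not observed': P(genus P) = 0.2·0.1541 / (0.2·0.1541 + 0.75·0.8459) ≈ 0.0463

0.046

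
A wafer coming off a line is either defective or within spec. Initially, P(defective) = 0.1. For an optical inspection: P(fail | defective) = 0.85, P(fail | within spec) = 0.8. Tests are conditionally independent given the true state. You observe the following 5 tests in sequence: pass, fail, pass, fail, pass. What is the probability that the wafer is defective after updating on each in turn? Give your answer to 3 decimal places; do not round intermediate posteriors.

After 'pass': P(defective) = 0.15·0.1000 / (0.15·0.1000 + 0.2·0.9000) ≈ 0.0769
After 'fail': P(defective) = 0.85·0.0769 / (0.85·0.0769 + 0.8·0.9231) ≈ 0.0813
After 'pass': P(defective) = 0.15·0.0813 / (0.15·0.0813 + 0.2·0.9187) ≈ 0.0623
After 'fail': P(defective) = 0.85·0.0623 / (0.85·0.0623 + 0.8·0.9377) ≈ 0.0659
After 'pass': P(defective) = 0.15·0.0659 / (0.15·0.0659 + 0.2·0.9341) ≈ 0.0503

0.050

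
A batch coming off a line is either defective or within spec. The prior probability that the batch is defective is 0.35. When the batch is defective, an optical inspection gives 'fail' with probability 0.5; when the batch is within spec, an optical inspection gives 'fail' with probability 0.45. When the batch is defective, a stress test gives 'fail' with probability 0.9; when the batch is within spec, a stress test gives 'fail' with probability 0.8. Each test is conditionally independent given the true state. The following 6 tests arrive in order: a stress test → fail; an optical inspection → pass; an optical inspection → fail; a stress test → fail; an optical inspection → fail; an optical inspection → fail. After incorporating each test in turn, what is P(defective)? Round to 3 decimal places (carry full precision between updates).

After a stress test='fail': P(defective) = 0.9·0.3500 / (0.9·0.3500 + 0.8·0.6500) ≈ 0.3772
After an optical inspection='pass': P(defective) = 0.5·0.3772 / (0.5·0.3772 + 0.55·0.6228) ≈ 0.3551
After an optical inspection='fail': P(defective) = 0.5·0.3551 / (0.5·0.3551 + 0.45·0.6449) ≈ 0.3796
After a stress test='fail': P(defective) = 0.9·0.3796 / (0.9·0.3796 + 0.8·0.6204) ≈ 0.4077
After an optical inspection='fail': P(defective) = 0.5·0.4077 / (0.5·0.4077 + 0.45·0.5923) ≈ 0.4334
After an optical inspection='fail': P(defective) = 0.5·0.4334 / (0.5·0.4334 + 0.45·0.5666) ≈ 0.4594

0.459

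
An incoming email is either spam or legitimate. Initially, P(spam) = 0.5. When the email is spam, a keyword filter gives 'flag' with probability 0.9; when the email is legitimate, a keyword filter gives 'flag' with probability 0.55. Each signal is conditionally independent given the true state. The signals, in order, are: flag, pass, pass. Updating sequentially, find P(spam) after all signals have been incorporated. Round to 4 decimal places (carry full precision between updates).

Each posterior becomes the prior for the next update.
After 'flag': P(spam) = 0.9·0.5000 / (0.9·0.5000 + 0.55·0.5000) ≈ 0.6207
After 'pass': P(spam) = 0.1·0.6207 / (0.1·0.6207 + 0.45·0.3793) ≈ 0.2667
After 'pass': P(spam) = 0.1·0.2667 / (0.1·0.2667 + 0.45·0.7333) ≈ 0.0748

0.0748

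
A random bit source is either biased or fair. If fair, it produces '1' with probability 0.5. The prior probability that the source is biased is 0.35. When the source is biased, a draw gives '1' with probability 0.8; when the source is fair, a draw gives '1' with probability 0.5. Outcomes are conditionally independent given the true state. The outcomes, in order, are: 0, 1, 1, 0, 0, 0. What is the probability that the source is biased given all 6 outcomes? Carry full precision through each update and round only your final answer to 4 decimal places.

0.0341

After '0': P(biased) = 0.2·0.3500 / (0.2·0.3500 + 0.5·0.6500) ≈ 0.1772
After '1': P(biased) = 0.8·0.1772 / (0.8·0.1772 + 0.5·0.8228) ≈ 0.2563
After '1': P(biased) = 0.8·0.2563 / (0.8·0.2563 + 0.5·0.7437) ≈ 0.3554
After '0': P(biased) = 0.2·0.3554 / (0.2·0.3554 + 0.5·0.6446) ≈ 0.1807
After '0': P(biased) = 0.2·0.1807 / (0.2·0.1807 + 0.5·0.8193) ≈ 0.0811
After '0': P(biased) = 0.2·0.0811 / (0.2·0.0811 + 0.5·0.9189) ≈ 0.0341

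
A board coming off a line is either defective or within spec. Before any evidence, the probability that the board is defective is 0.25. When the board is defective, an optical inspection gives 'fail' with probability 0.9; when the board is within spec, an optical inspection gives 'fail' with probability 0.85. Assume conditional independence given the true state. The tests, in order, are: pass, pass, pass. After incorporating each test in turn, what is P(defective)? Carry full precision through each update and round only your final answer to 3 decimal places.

0.090

After 'pass': P(defective) = 0.1·0.2500 / (0.1·0.2500 + 0.15·0.7500) ≈ 0.1818
After 'pass': P(defective) = 0.1·0.1818 / (0.1·0.1818 + 0.15·0.8182) ≈ 0.1290
After 'pass': P(defective) = 0.1·0.1290 / (0.1·0.1290 + 0.15·0.8710) ≈ 0.0899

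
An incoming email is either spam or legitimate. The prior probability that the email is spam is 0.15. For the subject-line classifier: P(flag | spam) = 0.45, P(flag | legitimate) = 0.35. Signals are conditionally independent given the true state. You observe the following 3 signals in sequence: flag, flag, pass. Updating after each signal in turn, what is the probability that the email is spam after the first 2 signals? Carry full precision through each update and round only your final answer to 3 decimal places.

After 'flag': P(spam) = 0.45·0.1500 / (0.45·0.1500 + 0.35·0.8500) ≈ 0.1849
After 'flag': P(spam) = 0.45·0.1849 / (0.45·0.1849 + 0.35·0.8151) ≈ 0.2258

0.226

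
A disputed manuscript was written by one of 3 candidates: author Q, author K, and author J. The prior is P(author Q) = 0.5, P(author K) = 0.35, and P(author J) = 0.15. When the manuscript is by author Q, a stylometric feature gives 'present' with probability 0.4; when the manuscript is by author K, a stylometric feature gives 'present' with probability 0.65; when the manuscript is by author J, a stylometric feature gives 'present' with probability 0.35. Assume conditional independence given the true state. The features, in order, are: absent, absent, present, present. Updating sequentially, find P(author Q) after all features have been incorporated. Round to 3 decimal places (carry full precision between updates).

0.527

After 'absent': normaliser = 0.6·0.5000 + 0.35·0.3500 + 0.65·0.1500; P(author Q) ≈ 0.5769, P(author K) ≈ 0.2356, P(author J) ≈ 0.1875
After 'absent': normaliser = 0.6·0.5769 + 0.35·0.2356 + 0.65·0.1875; P(author Q) ≈ 0.6288, P(author K) ≈ 0.1498, P(author J) ≈ 0.2214
After 'present': normaliser = 0.4·0.6288 + 0.65·0.1498 + 0.35·0.2214; P(author Q) ≈ 0.5899, P(author K) ≈ 0.2283, P(author J) ≈ 0.1817
After 'present': normaliser = 0.4·0.5899 + 0.65·0.2283 + 0.35·0.1817; P(author Q) ≈ 0.5267, P(author K) ≈ 0.3313, P(author J) ≈ 0.1420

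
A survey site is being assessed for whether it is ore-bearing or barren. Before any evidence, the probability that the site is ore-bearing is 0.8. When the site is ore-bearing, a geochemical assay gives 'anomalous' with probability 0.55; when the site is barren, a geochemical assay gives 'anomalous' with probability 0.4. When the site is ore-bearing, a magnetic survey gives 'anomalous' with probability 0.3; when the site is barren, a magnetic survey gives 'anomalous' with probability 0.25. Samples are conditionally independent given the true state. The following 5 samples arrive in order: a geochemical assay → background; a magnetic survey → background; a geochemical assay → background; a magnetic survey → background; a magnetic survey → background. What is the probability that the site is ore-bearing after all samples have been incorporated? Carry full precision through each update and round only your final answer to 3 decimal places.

After a geochemical assay='background': P(ore) = 0.45·0.8000 / (0.45·0.8000 + 0.6·0.2000) ≈ 0.7500
After a magnetic survey='background': P(ore) = 0.7·0.7500 / (0.7·0.7500 + 0.75·0.2500) ≈ 0.7368
After a geochemical assay='background': P(ore) = 0.45·0.7368 / (0.45·0.7368 + 0.6·0.2632) ≈ 0.6774
After a magnetic survey='background': P(ore) = 0.7·0.6774 / (0.7·0.6774 + 0.75·0.3226) ≈ 0.6622
After a magnetic survey='background': P(ore) = 0.7·0.6622 / (0.7·0.6622 + 0.75·0.3378) ≈ 0.6466

0.647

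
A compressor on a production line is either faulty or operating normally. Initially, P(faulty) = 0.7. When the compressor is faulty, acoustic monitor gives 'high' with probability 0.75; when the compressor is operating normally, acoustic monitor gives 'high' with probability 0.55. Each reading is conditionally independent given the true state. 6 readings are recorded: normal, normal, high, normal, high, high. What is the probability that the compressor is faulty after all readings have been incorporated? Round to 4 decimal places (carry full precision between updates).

Apply Bayes' rule sequentially, carrying P(faulty) forward.
After 'normal': P(faulty) = 0.25·0.7000 / (0.25·0.7000 + 0.45·0.3000) ≈ 0.5645
After 'normal': P(faulty) = 0.25·0.5645 / (0.25·0.5645 + 0.45·0.4355) ≈ 0.4187
After 'high': P(faulty) = 0.75·0.4187 / (0.75·0.4187 + 0.55·0.5813) ≈ 0.4955
After 'normal': P(faulty) = 0.25·0.4955 / (0.25·0.4955 + 0.45·0.5045) ≈ 0.3530
After 'high': P(faulty) = 0.75·0.3530 / (0.75·0.3530 + 0.55·0.6470) ≈ 0.4266
After 'high': P(faulty) = 0.75·0.4266 / (0.75·0.4266 + 0.55·0.5734) ≈ 0.5036

0.5036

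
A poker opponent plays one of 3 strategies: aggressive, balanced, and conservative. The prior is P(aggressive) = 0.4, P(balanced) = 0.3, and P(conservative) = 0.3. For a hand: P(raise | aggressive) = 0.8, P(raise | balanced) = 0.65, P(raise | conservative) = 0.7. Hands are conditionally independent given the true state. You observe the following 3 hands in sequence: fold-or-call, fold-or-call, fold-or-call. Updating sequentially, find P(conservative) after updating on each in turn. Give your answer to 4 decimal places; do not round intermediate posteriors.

0.3352

After 'fold-or-call': normaliser = 0.2·0.4000 + 0.35·0.3000 + 0.3·0.3000; P(aggressive) ≈ 0.2909, P(balanced) ≈ 0.3818, P(conservative) ≈ 0.3273
After 'fold-or-call': normaliser = 0.2·0.2909 + 0.35·0.3818 + 0.3·0.3273; P(aggressive) ≈ 0.2006, P(balanced) ≈ 0.4608, P(conservative) ≈ 0.3386
After 'fold-or-call': normaliser = 0.2·0.2006 + 0.35·0.4608 + 0.3·0.3386; P(aggressive) ≈ 0.1324, P(balanced) ≈ 0.5323, P(conservative) ≈ 0.3352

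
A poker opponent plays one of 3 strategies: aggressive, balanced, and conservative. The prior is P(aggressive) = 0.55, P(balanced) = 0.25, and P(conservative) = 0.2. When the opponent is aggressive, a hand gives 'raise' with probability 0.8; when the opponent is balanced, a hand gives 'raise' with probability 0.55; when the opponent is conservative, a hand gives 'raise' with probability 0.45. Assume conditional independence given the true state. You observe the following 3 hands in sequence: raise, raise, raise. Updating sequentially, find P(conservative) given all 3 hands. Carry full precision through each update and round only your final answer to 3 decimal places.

0.053

After 'raise': normaliser = 0.8·0.5500 + 0.55·0.2500 + 0.45·0.2000; P(aggressive) ≈ 0.6592, P(balanced) ≈ 0.2060, P(conservative) ≈ 0.1348
After 'raise': normaliser = 0.8·0.6592 + 0.55·0.2060 + 0.45·0.1348; P(aggressive) ≈ 0.7519, P(balanced) ≈ 0.1615, P(conservative) ≈ 0.0865
After 'raise': normaliser = 0.8·0.7519 + 0.55·0.1615 + 0.45·0.0865; P(aggressive) ≈ 0.8248, P(balanced) ≈ 0.1218, P(conservative) ≈ 0.0534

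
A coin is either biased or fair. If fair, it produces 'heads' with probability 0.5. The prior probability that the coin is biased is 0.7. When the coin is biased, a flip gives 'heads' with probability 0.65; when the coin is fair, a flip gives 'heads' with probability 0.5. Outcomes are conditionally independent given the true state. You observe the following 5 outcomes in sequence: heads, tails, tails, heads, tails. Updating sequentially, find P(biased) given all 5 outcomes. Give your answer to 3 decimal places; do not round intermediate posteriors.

Each posterior becomes the prior for the next update.
After 'heads': P(biased) = 0.65·0.7000 / (0.65·0.7000 + 0.5·0.3000) ≈ 0.7521
After 'tails': P(biased) = 0.35·0.7521 / (0.35·0.7521 + 0.5·0.2479) ≈ 0.6798
After 'tails': P(biased) = 0.35·0.6798 / (0.35·0.6798 + 0.5·0.3202) ≈ 0.5978
After 'heads': P(biased) = 0.65·0.5978 / (0.65·0.5978 + 0.5·0.4022) ≈ 0.6590
After 'tails': P(biased) = 0.35·0.6590 / (0.35·0.6590 + 0.5·0.3410) ≈ 0.5749

0.575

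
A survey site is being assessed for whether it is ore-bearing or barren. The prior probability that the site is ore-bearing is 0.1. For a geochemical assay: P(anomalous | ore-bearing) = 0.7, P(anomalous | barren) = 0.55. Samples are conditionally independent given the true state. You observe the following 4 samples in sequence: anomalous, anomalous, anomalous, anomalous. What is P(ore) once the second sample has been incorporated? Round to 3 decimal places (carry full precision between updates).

0.153

After 'anomalous': P(ore) = 0.7·0.1000 / (0.7·0.1000 + 0.55·0.9000) ≈ 0.1239
After 'anomalous': P(ore) = 0.7·0.1239 / (0.7·0.1239 + 0.55·0.8761) ≈ 0.1525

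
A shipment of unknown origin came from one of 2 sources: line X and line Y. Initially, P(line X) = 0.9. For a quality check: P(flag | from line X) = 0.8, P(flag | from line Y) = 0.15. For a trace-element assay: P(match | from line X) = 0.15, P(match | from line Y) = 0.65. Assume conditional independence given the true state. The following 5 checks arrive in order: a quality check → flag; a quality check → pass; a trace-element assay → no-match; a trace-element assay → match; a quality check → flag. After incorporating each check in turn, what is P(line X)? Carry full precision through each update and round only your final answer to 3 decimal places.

0.971

Apply Bayes' rule sequentially, carrying P(line X) forward.
After a quality check='flag': P(line X) = 0.8·0.9000 / (0.8·0.9000 + 0.15·0.1000) ≈ 0.9796
After a quality check='pass': P(line X) = 0.2·0.9796 / (0.2·0.9796 + 0.85·0.0204) ≈ 0.9187
After a trace-element assay='no-match': P(line X) = 0.85·0.9187 / (0.85·0.9187 + 0.35·0.0813) ≈ 0.9648
After a trace-element assay='match': P(line X) = 0.15·0.9648 / (0.15·0.9648 + 0.65·0.0352) ≈ 0.8636
After a quality check='flag': P(line X) = 0.8·0.8636 / (0.8·0.8636 + 0.15·0.1364) ≈ 0.9712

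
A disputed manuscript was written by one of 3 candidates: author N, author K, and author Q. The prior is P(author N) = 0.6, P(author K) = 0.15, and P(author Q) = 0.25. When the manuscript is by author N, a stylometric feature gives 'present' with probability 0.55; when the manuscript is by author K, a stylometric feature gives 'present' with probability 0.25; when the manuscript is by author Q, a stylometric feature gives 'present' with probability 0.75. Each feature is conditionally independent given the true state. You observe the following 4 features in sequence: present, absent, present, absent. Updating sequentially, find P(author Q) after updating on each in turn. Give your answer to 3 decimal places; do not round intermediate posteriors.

After 'present': normaliser = 0.55·0.6000 + 0.25·0.1500 + 0.75·0.2500; P(author N) ≈ 0.5946, P(author K) ≈ 0.0676, P(author Q) ≈ 0.3378
After 'absent': normaliser = 0.45·0.5946 + 0.75·0.0676 + 0.25·0.3378; P(author N) ≈ 0.6644, P(author K) ≈ 0.1258, P(author Q) ≈ 0.2097
After 'present': normaliser = 0.55·0.6644 + 0.25·0.1258 + 0.75·0.2097; P(author N) ≈ 0.6594, P(author K) ≈ 0.0568, P(author Q) ≈ 0.2838
After 'absent': normaliser = 0.45·0.6594 + 0.75·0.0568 + 0.25·0.2838; P(author N) ≈ 0.7233, P(author K) ≈ 0.1038, P(author Q) ≈ 0.1730

0.173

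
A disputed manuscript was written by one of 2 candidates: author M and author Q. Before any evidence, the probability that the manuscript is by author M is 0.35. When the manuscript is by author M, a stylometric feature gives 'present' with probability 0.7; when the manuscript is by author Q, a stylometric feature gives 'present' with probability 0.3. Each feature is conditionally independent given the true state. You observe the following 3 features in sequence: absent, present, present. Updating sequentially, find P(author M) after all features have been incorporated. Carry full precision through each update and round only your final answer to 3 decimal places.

After 'absent': P(author M) = 0.3·0.3500 / (0.3·0.3500 + 0.7·0.6500) ≈ 0.1875
After 'present': P(author M) = 0.7·0.1875 / (0.7·0.1875 + 0.3·0.8125) ≈ 0.3500
After 'present': P(author M) = 0.7·0.3500 / (0.7·0.3500 + 0.3·0.6500) ≈ 0.5568

0.557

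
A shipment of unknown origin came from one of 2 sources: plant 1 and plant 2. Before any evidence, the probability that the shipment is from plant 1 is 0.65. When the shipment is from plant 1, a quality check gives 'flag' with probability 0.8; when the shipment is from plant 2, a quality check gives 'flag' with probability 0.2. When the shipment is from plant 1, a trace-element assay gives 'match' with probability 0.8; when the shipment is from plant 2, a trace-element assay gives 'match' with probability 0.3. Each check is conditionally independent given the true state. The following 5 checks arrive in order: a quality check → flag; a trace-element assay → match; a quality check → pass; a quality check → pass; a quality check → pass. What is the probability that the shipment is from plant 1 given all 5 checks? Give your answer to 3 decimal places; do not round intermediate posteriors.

After a quality check='flag': P(plant 1) = 0.8·0.6500 / (0.8·0.6500 + 0.2·0.3500) ≈ 0.8814
After a trace-element assay='match': P(plant 1) = 0.8·0.8814 / (0.8·0.8814 + 0.3·0.1186) ≈ 0.9519
After a quality check='pass': P(plant 1) = 0.2·0.9519 / (0.2·0.9519 + 0.8·0.0481) ≈ 0.8320
After a quality check='pass': P(plant 1) = 0.2·0.8320 / (0.2·0.8320 + 0.8·0.1680) ≈ 0.5532
After a quality check='pass': P(plant 1) = 0.2·0.5532 / (0.2·0.5532 + 0.8·0.4468) ≈ 0.2364

0.236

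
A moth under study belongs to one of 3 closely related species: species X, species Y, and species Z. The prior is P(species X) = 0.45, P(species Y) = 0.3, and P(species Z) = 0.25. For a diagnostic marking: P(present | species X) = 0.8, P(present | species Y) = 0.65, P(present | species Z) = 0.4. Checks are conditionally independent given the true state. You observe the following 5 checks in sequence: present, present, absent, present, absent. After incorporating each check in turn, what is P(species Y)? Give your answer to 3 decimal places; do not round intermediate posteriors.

0.403

After 'present': normaliser = 0.8·0.4500 + 0.65·0.3000 + 0.4·0.2500; P(species X) ≈ 0.5496, P(species Y) ≈ 0.2977, P(species Z) ≈ 0.1527
After 'present': normaliser = 0.8·0.5496 + 0.65·0.2977 + 0.4·0.1527; P(species X) ≈ 0.6333, P(species Y) ≈ 0.2787, P(species Z) ≈ 0.0880
After 'absent': normaliser = 0.2·0.6333 + 0.35·0.2787 + 0.6·0.0880; P(species X) ≈ 0.4573, P(species Y) ≈ 0.3522, P(species Z) ≈ 0.1905
After 'present': normaliser = 0.8·0.4573 + 0.65·0.3522 + 0.4·0.1905; P(species X) ≈ 0.5452, P(species Y) ≈ 0.3412, P(species Z) ≈ 0.1136
After 'absent': normaliser = 0.2·0.5452 + 0.35·0.3412 + 0.6·0.1136; P(species X) ≈ 0.3676, P(species Y) ≈ 0.4026, P(species Z) ≈ 0.2298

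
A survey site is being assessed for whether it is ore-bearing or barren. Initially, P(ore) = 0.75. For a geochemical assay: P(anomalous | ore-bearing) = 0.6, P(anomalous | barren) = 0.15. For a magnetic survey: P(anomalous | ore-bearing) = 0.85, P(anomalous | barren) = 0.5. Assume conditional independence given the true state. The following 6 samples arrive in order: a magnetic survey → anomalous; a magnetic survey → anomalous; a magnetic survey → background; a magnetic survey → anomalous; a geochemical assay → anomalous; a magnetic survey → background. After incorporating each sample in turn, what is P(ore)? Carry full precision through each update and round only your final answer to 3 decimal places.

0.841

After a magnetic survey='anomalous': P(ore) = 0.85·0.7500 / (0.85·0.7500 + 0.5·0.2500) ≈ 0.8361
After a magnetic survey='anomalous': P(ore) = 0.85·0.8361 / (0.85·0.8361 + 0.5·0.1639) ≈ 0.8966
After a magnetic survey='background': P(ore) = 0.15·0.8966 / (0.15·0.8966 + 0.5·0.1034) ≈ 0.7223
After a magnetic survey='anomalous': P(ore) = 0.85·0.7223 / (0.85·0.7223 + 0.5·0.2777) ≈ 0.8156
After a geochemical assay='anomalous': P(ore) = 0.6·0.8156 / (0.6·0.8156 + 0.15·0.1844) ≈ 0.9465
After a magnetic survey='background': P(ore) = 0.15·0.9465 / (0.15·0.9465 + 0.5·0.0535) ≈ 0.8414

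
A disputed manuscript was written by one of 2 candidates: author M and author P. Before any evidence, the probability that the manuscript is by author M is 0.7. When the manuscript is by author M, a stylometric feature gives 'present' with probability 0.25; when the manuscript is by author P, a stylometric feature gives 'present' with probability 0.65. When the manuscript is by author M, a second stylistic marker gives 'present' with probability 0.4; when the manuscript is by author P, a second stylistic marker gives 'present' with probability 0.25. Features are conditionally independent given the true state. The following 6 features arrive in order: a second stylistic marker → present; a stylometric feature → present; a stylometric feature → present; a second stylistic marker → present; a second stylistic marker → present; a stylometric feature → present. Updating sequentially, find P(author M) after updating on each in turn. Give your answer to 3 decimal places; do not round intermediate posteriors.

After a second stylistic marker='present': P(author M) = 0.4·0.7000 / (0.4·0.7000 + 0.25·0.3000) ≈ 0.7887
After a stylometric feature='present': P(author M) = 0.25·0.7887 / (0.25·0.7887 + 0.65·0.2113) ≈ 0.5895
After a stylometric feature='present': P(author M) = 0.25·0.5895 / (0.25·0.5895 + 0.65·0.4105) ≈ 0.3558
After a second stylistic marker='present': P(author M) = 0.4·0.3558 / (0.4·0.3558 + 0.25·0.6442) ≈ 0.4691
After a second stylistic marker='present': P(author M) = 0.4·0.4691 / (0.4·0.4691 + 0.25·0.5309) ≈ 0.5857
After a stylometric feature='present': P(author M) = 0.25·0.5857 / (0.25·0.5857 + 0.65·0.4143) ≈ 0.3522

0.352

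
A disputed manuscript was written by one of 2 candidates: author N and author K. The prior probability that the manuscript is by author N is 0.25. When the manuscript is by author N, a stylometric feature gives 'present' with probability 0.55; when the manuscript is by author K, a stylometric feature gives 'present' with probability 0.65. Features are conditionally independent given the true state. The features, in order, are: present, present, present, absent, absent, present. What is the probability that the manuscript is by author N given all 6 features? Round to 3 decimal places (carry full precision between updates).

Each posterior becomes the prior for the next update.
After 'present': P(author N) = 0.55·0.2500 / (0.55·0.2500 + 0.65·0.7500) ≈ 0.2200
After 'present': P(author N) = 0.55·0.2200 / (0.55·0.2200 + 0.65·0.7800) ≈ 0.1927
After 'present': P(author N) = 0.55·0.1927 / (0.55·0.1927 + 0.65·0.8073) ≈ 0.1680
After 'absent': P(author N) = 0.45·0.1680 / (0.45·0.1680 + 0.35·0.8320) ≈ 0.2061
After 'absent': P(author N) = 0.45·0.2061 / (0.45·0.2061 + 0.35·0.7939) ≈ 0.2503
After 'present': P(author N) = 0.55·0.2503 / (0.55·0.2503 + 0.65·0.7497) ≈ 0.2203

0.220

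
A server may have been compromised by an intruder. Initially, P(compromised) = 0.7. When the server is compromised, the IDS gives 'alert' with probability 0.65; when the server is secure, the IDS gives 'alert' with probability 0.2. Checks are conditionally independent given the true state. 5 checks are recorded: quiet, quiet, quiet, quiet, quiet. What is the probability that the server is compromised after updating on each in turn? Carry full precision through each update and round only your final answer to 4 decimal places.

0.0361

After 'quiet': P(compromised) = 0.35·0.7000 / (0.35·0.7000 + 0.8·0.3000) ≈ 0.5052
After 'quiet': P(compromised) = 0.35·0.5052 / (0.35·0.5052 + 0.8·0.4948) ≈ 0.3087
After 'quiet': P(compromised) = 0.35·0.3087 / (0.35·0.3087 + 0.8·0.6913) ≈ 0.1635
After 'quiet': P(compromised) = 0.35·0.1635 / (0.35·0.1635 + 0.8·0.8365) ≈ 0.0788
After 'quiet': P(compromised) = 0.35·0.0788 / (0.35·0.0788 + 0.8·0.9212) ≈ 0.0361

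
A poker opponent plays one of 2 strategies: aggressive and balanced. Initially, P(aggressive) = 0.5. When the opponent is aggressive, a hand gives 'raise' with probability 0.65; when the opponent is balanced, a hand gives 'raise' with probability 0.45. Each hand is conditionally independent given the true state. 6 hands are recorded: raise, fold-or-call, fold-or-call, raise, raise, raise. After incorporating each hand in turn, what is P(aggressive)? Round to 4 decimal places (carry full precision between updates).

0.6381

Apply Bayes' rule sequentially, carrying P(aggressive) forward.
After 'raise': P(aggressive) = 0.65·0.5000 / (0.65·0.5000 + 0.45·0.5000) ≈ 0.5909
After 'fold-or-call': P(aggressive) = 0.35·0.5909 / (0.35·0.5909 + 0.55·0.4091) ≈ 0.4789
After 'fold-or-call': P(aggressive) = 0.35·0.4789 / (0.35·0.4789 + 0.55·0.5211) ≈ 0.3691
After 'raise': P(aggressive) = 0.65·0.3691 / (0.65·0.3691 + 0.45·0.6309) ≈ 0.4580
After 'raise': P(aggressive) = 0.65·0.4580 / (0.65·0.4580 + 0.45·0.5420) ≈ 0.5496
After 'raise': P(aggressive) = 0.65·0.5496 / (0.65·0.5496 + 0.45·0.4504) ≈ 0.6381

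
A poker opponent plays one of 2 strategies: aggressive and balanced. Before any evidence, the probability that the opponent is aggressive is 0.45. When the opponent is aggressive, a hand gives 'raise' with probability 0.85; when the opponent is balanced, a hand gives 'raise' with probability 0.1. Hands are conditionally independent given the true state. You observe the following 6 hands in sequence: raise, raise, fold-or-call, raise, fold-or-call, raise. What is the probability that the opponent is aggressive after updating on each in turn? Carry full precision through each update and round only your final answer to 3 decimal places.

Apply Bayes' rule sequentially, carrying P(aggressive) forward.
After 'raise': P(aggressive) = 0.85·0.4500 / (0.85·0.4500 + 0.1·0.5500) ≈ 0.8743
After 'raise': P(aggressive) = 0.85·0.8743 / (0.85·0.8743 + 0.1·0.1257) ≈ 0.9834
After 'fold-or-call': P(aggressive) = 0.15·0.9834 / (0.15·0.9834 + 0.9·0.0166) ≈ 0.9079
After 'raise': P(aggressive) = 0.85·0.9079 / (0.85·0.9079 + 0.1·0.0921) ≈ 0.9882
After 'fold-or-call': P(aggressive) = 0.15·0.9882 / (0.15·0.9882 + 0.9·0.0118) ≈ 0.9331
After 'raise': P(aggressive) = 0.85·0.9331 / (0.85·0.9331 + 0.1·0.0669) ≈ 0.9916

0.992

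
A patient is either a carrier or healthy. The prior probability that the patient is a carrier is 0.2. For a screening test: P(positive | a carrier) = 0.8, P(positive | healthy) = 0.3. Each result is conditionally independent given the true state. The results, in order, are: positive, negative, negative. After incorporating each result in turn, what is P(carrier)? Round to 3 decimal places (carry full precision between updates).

0.052

Apply Bayes' rule sequentially, carrying P(carrier) forward.
After 'positive': P(carrier) = 0.8·0.2000 / (0.8·0.2000 + 0.3·0.8000) ≈ 0.4000
After 'negative': P(carrier) = 0.2·0.4000 / (0.2·0.4000 + 0.7·0.6000) ≈ 0.1600
After 'negative': P(carrier) = 0.2·0.1600 / (0.2·0.1600 + 0.7·0.8400) ≈ 0.0516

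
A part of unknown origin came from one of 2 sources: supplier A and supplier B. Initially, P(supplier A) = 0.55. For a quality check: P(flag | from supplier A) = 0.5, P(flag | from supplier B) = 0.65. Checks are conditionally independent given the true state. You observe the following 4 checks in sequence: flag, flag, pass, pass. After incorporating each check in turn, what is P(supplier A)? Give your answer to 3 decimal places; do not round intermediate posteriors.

0.596

Each posterior becomes the prior for the next update.
After 'flag': P(supplier A) = 0.5·0.5500 / (0.5·0.5500 + 0.65·0.4500) ≈ 0.4846
After 'flag': P(supplier A) = 0.5·0.4846 / (0.5·0.4846 + 0.65·0.5154) ≈ 0.4197
After 'pass': P(supplier A) = 0.5·0.4197 / (0.5·0.4197 + 0.35·0.5803) ≈ 0.5082
After 'pass': P(supplier A) = 0.5·0.5082 / (0.5·0.5082 + 0.35·0.4918) ≈ 0.5961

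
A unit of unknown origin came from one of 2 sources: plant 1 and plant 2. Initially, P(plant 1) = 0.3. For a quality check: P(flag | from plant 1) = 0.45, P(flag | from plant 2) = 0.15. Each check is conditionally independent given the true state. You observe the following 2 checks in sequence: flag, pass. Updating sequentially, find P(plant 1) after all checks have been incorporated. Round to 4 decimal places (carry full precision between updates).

0.4541

Each posterior becomes the prior for the next update.
After 'flag': P(plant 1) = 0.45·0.3000 / (0.45·0.3000 + 0.15·0.7000) ≈ 0.5625
After 'pass': P(plant 1) = 0.55·0.5625 / (0.55·0.5625 + 0.85·0.4375) ≈ 0.4541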